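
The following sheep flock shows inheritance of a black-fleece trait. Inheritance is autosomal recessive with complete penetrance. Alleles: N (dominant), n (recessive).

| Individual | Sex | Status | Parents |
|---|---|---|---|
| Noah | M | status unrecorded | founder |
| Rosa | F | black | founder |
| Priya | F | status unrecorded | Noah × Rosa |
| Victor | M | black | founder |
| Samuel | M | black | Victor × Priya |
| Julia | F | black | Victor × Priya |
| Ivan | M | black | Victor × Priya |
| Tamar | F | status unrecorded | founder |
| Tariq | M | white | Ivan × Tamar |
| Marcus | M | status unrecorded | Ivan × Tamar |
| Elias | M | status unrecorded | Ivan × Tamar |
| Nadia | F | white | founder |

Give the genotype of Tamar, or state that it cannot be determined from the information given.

cannot be determined

Tamar's phenotype is unrecorded, and no parent or child forces a single allele at both positions; consistent genotype assignments exist with Tamar as NN or Nn.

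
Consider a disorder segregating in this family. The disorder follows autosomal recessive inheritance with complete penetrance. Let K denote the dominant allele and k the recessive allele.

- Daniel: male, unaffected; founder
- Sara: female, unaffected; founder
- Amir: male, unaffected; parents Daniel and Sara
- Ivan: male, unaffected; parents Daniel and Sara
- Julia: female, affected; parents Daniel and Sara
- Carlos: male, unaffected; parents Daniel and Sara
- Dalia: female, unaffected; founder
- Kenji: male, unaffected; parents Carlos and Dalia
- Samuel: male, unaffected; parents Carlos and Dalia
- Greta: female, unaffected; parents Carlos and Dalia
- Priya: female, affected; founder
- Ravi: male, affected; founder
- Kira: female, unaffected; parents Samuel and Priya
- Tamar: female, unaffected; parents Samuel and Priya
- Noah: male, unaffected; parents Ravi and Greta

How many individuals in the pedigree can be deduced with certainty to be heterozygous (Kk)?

5

Obligate heterozygotes: Daniel is unaffected so carries K and passed k to Julia (kk), so Daniel is Kk; Sara is unaffected so carries K and passed k to Julia (kk), so Sara is Kk; Kira is unaffected so carries K and received k from Priya (kk), so Kira is Kk; Tamar is unaffected so carries K and received k from Priya (kk), so Tamar is Kk; Noah is unaffected so carries K and received k from Ravi (kk), so Noah is Kk.
Every other individual is either homozygous by phenotype or has at least one consistent homozygous assignment, so the count is 5.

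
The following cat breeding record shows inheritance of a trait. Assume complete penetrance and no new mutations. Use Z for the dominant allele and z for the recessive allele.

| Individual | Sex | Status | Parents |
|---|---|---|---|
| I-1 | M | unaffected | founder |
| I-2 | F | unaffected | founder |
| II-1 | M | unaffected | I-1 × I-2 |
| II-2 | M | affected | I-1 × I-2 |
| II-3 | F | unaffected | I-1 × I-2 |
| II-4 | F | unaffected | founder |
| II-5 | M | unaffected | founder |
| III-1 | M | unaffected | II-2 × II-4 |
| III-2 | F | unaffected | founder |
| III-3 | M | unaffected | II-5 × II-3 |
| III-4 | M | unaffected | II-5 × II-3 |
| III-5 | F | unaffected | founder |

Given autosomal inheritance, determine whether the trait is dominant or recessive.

recessive

I-1 and I-2 are both unaffected yet have an affected child II-2. Under dominance, an affected child requires at least one affected parent, so the trait cannot be dominant.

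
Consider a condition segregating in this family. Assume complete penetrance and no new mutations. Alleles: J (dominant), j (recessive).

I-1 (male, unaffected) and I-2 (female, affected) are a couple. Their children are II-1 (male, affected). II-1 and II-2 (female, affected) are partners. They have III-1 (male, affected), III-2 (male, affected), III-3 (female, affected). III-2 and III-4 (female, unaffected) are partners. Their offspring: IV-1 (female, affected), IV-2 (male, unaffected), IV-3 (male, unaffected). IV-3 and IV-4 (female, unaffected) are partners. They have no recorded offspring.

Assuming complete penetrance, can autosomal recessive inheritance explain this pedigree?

A consistent assignment under autosomal recessive exists: I-1 Jj, I-2 jj, II-1 jj, II-2 jj, III-1 jj, III-2 jj, III-3 jj, III-4 Jj, IV-1 jj, IV-2 Jj, IV-3 Jj, IV-4 JJ.
In this assignment every recorded phenotype matches its genotype and every non-founder's genotype is obtainable from its parents' genotypes, so the pedigree is consistent.

Yes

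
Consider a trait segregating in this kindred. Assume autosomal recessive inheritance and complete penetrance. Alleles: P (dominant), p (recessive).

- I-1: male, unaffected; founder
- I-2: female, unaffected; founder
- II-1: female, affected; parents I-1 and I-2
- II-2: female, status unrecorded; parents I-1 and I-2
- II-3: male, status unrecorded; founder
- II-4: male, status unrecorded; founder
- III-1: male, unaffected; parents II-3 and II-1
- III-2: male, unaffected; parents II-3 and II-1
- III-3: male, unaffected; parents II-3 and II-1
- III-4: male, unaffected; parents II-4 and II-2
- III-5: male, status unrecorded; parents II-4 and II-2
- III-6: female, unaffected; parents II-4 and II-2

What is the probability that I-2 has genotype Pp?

I-2 is unaffected so carries P and passed p to II-1 (pp), so I-2 is Pp, giving P(Pp) = 1.

1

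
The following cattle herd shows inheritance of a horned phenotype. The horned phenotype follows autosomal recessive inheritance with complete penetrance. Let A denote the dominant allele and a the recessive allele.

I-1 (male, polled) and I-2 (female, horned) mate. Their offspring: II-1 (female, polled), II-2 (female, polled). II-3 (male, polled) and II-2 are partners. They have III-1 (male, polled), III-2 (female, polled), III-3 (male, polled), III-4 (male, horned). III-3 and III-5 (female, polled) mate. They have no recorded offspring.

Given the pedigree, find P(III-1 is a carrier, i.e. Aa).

II-3 is polled so carries A and passed a to III-4 (aa), so II-3 is Aa.
II-2 is polled so carries A and received a from I-2 (aa), so II-2 is Aa.
Their cross gives offspring ratios 1/4 AA : 1/2 Aa : 1/4 aa. Conditioning on III-1 being polled, P(Aa) = 1/2 / 3/4 = 2/3.

2/3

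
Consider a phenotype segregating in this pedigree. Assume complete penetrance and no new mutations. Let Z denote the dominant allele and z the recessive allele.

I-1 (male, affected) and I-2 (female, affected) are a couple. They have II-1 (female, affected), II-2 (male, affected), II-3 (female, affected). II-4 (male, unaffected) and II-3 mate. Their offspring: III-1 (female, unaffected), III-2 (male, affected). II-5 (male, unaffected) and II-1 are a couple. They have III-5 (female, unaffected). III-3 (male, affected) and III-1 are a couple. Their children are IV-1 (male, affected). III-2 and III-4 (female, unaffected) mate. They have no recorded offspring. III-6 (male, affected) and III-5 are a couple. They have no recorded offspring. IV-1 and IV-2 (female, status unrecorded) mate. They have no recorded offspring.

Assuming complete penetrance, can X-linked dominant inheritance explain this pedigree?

Under X-linked dominant, IV-1 (affected, male) cannot arise from III-3 (affected) × III-1 (unaffected).

No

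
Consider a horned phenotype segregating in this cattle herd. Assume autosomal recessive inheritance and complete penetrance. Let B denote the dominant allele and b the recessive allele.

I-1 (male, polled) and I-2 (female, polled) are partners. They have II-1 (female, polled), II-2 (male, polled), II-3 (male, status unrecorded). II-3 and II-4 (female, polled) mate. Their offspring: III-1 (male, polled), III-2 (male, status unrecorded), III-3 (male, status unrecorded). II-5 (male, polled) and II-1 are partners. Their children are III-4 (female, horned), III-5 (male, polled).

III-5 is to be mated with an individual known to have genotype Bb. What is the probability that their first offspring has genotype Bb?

II-5 is polled so carries B and passed b to III-4 (bb), so II-5 is Bb.
II-1 is polled so carries B and passed b to III-4 (bb), so II-1 is Bb.
III-5 is a polled offspring of II-5 (Bb) × II-1 (Bb), whose cross gives 1/4 BB : 1/2 Bb : 1/4 bb; conditioning on being polled, III-5 is BB with probability 1/3, Bb with probability 2/3.
Summing over parental genotype combinations, P(offspring has genotype Bb) = 1/3·1/2 + 2/3·1/2 = 1/2.

1/2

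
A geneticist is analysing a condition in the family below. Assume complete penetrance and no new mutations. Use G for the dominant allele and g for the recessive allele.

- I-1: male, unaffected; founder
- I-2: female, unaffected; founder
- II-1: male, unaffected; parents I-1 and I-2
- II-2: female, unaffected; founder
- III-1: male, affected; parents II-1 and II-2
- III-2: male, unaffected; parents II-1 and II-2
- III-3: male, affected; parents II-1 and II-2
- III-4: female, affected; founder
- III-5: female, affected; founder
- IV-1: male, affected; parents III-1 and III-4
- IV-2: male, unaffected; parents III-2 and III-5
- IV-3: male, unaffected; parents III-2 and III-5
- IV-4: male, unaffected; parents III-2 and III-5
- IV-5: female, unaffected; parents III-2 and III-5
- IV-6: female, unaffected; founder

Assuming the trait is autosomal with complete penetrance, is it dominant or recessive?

recessive

II-1 and II-2 are both unaffected yet have an affected child III-1. Under dominance, an affected child requires at least one affected parent, so the trait cannot be dominant.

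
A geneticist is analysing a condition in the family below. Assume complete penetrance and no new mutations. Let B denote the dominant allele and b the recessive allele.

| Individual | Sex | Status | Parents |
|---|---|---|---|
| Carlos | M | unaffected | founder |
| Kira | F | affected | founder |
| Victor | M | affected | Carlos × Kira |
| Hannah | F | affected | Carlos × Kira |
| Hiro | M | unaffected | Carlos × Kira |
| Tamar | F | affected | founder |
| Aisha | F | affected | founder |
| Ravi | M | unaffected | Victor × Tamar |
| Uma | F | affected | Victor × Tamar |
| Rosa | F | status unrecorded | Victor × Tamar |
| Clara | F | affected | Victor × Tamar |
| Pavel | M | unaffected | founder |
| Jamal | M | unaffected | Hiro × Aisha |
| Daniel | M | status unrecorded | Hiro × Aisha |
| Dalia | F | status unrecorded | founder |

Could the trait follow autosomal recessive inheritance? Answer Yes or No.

No

Under autosomal recessive, Ravi (unaffected, male) cannot arise from Victor (affected) × Tamar (affected).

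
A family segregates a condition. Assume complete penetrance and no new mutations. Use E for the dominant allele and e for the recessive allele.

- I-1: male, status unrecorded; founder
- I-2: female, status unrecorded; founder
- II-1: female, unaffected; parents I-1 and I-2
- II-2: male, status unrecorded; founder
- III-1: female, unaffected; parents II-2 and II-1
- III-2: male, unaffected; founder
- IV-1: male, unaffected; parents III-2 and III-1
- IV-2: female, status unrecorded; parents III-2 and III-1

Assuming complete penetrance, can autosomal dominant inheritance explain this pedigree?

Yes

A consistent assignment under autosomal dominant exists: I-1 Ee, I-2 Ee, II-1 ee, II-2 Ee, III-1 ee, III-2 ee, IV-1 ee, IV-2 ee.
In this assignment every recorded phenotype matches its genotype and every non-founder's genotype is obtainable from its parents' genotypes, so the pedigree is consistent.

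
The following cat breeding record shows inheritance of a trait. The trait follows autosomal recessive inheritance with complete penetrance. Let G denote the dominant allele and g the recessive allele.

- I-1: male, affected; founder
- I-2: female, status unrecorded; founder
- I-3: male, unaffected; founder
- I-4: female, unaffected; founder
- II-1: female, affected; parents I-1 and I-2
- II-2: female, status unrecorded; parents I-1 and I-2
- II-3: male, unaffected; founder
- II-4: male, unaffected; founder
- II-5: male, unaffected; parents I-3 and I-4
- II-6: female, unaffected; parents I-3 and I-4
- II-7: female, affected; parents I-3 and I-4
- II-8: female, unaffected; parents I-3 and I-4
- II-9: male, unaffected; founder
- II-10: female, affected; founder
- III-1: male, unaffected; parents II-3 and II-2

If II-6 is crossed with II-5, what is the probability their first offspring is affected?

I-3 is unaffected so carries G and passed g to II-7 (gg), so I-3 is Gg.
I-4 is unaffected so carries G and passed g to II-7 (gg), so I-4 is Gg.
II-6 is an unaffected offspring of I-3 (Gg) × I-4 (Gg), whose cross gives 1/4 GG : 1/2 Gg : 1/4 gg; conditioning on being unaffected, II-6 is GG with probability 1/3, Gg with probability 2/3.
II-5 is an unaffected offspring of I-3 (Gg) × I-4 (Gg), whose cross gives 1/4 GG : 1/2 Gg : 1/4 gg; conditioning on being unaffected, II-5 is GG with probability 1/3, Gg with probability 2/3.
Summing over parental genotype combinations, P(offspring is affected) = 4/9·1/4 = 1/9.

1/9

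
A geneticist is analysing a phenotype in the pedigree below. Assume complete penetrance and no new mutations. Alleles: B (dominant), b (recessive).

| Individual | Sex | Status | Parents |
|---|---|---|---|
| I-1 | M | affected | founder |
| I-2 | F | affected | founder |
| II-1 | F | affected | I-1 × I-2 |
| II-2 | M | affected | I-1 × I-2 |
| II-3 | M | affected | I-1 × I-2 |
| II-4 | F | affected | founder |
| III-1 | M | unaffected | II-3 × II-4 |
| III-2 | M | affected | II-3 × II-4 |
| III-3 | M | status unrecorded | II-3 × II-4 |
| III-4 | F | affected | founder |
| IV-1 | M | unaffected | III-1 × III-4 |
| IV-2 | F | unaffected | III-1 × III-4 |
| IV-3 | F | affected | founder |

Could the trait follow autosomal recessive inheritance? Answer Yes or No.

No

Under autosomal recessive, III-1 (unaffected, male) cannot arise from II-3 (affected) × II-4 (affected).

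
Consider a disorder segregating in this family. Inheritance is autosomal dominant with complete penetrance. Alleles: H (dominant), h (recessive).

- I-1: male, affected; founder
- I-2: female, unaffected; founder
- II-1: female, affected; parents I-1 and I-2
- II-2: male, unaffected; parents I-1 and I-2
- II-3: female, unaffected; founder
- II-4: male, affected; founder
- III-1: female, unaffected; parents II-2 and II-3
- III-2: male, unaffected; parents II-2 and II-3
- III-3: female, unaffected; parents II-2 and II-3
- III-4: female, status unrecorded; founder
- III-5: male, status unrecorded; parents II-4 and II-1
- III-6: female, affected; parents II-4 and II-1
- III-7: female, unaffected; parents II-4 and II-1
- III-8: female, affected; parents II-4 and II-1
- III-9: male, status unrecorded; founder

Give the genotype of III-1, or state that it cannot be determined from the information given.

III-1 is unaffected, so III-1 is hh.

hh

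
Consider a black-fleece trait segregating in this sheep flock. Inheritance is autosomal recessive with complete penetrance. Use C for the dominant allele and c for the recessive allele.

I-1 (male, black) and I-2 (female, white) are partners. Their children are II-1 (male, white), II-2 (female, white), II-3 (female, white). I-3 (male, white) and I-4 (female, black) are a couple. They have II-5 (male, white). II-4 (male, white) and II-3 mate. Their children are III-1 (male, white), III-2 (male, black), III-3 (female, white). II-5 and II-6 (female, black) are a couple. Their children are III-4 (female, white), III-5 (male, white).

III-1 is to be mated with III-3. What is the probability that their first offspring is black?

II-4 is white so carries C and passed c to III-2 (cc), so II-4 is Cc.
II-3 is white so carries C and received c from I-1 (cc), so II-3 is Cc.
III-1 is a white offspring of II-4 (Cc) × II-3 (Cc), whose cross gives 1/4 CC : 1/2 Cc : 1/4 cc; conditioning on being white, III-1 is CC with probability 1/3, Cc with probability 2/3.
III-3 is a white offspring of II-4 (Cc) × II-3 (Cc), whose cross gives 1/4 CC : 1/2 Cc : 1/4 cc; conditioning on being white, III-3 is CC with probability 1/3, Cc with probability 2/3.
Summing over parental genotype combinations, P(offspring is black) = 4/9·1/4 = 1/9.

1/9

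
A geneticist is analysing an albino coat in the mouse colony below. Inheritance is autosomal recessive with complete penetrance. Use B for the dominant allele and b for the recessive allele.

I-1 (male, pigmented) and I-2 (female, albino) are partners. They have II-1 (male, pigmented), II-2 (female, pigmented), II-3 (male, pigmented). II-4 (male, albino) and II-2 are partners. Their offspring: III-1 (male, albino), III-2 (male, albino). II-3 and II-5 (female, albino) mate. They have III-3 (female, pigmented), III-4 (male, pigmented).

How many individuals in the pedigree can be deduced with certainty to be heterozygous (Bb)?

Obligate heterozygotes: II-1 is pigmented so carries B and received b from I-2 (bb), so II-1 is Bb; II-2 is pigmented so carries B and received b from I-2 (bb), so II-2 is Bb; II-3 is pigmented so carries B and received b from I-2 (bb), so II-3 is Bb; III-3 is pigmented so carries B and received b from II-5 (bb), so III-3 is Bb; III-4 is pigmented so carries B and received b from II-5 (bb), so III-4 is Bb.
Every other individual is either homozygous by phenotype or has at least one consistent homozygous assignment, so the count is 5.

5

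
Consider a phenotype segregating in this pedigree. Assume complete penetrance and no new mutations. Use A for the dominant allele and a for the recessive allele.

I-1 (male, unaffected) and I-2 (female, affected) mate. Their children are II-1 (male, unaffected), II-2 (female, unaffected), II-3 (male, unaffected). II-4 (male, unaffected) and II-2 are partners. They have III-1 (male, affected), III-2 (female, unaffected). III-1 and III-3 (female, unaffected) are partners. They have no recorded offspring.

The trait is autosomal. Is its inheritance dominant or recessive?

II-4 and II-2 are both unaffected yet have an affected child III-1. Under dominance, an affected child requires at least one affected parent, so the trait cannot be dominant.

recessive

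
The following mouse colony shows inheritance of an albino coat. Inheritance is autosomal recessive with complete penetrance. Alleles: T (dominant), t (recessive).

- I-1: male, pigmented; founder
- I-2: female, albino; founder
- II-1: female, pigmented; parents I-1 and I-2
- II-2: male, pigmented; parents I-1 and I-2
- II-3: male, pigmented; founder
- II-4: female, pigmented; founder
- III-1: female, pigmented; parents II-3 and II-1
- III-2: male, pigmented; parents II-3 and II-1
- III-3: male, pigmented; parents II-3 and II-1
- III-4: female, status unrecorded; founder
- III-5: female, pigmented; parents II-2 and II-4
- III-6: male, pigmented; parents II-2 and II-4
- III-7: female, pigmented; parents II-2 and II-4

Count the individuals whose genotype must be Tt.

2

Obligate heterozygotes: II-1 is pigmented so carries T and received t from I-2 (tt), so II-1 is Tt; II-2 is pigmented so carries T and received t from I-2 (tt), so II-2 is Tt.
Every other individual is either homozygous by phenotype or has at least one consistent homozygous assignment, so the count is 2.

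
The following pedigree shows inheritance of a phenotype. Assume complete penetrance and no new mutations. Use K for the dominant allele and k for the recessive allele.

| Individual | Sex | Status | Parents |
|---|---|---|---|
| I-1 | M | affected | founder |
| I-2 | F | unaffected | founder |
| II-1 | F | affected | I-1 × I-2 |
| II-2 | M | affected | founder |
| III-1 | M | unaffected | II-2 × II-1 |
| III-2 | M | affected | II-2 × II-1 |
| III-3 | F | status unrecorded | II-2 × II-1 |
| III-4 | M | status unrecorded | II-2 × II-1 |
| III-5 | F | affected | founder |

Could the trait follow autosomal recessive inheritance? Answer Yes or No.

No

Under autosomal recessive, III-1 (unaffected, male) cannot arise from II-2 (affected) × II-1 (affected).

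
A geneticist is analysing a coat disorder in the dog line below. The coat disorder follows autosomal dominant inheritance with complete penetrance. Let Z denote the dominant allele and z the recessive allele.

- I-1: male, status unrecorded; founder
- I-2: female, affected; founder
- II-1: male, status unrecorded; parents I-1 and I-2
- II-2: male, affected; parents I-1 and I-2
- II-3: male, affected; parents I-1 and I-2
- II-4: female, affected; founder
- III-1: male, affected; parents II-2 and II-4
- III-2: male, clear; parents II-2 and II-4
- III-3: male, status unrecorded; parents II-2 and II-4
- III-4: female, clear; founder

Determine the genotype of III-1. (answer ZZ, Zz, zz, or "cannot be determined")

cannot be determined

III-1's phenotype allows ZZ or Zz, and no parent or child forces a single allele at both positions; consistent genotype assignments exist with III-1 as ZZ or Zz.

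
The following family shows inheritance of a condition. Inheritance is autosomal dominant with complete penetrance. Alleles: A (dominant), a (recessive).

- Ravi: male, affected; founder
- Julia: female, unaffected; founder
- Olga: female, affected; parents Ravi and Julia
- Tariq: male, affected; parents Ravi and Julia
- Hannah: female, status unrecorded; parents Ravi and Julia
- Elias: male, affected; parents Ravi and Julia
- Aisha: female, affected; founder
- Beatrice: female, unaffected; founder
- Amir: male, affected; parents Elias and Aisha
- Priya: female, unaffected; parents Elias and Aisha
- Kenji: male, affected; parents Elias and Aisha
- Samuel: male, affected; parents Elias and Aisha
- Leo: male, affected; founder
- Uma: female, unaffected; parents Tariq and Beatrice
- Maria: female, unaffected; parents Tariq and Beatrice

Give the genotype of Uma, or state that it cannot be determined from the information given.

Uma is unaffected, so Uma is aa.

aa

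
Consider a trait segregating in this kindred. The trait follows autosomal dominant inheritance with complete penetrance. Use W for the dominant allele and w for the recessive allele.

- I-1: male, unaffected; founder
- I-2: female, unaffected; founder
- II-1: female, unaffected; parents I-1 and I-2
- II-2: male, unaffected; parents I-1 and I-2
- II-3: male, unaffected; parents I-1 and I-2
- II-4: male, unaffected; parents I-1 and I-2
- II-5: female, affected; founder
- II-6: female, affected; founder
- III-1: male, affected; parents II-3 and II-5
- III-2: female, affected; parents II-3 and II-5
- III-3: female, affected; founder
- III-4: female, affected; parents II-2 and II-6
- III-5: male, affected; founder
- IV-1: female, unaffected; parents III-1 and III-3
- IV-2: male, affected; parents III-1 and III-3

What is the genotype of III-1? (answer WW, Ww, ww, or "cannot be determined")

From phenotype alone, III-1 is WW or Ww.
III-1 is affected so carries W and received w from II-3 (ww), so III-1 is Ww.

Ww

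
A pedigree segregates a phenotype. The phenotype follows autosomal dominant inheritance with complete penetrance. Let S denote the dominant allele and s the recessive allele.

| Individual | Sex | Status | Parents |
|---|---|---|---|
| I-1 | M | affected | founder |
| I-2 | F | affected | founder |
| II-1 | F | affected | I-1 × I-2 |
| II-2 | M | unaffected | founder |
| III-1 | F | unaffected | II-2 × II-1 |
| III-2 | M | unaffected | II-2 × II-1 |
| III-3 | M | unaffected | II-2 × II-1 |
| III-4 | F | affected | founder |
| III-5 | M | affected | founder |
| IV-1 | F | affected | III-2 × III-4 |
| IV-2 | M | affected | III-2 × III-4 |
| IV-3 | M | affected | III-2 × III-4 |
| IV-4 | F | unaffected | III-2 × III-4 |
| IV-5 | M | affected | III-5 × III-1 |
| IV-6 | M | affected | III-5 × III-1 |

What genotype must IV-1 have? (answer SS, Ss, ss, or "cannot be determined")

From phenotype alone, IV-1 is SS or Ss.
IV-1 is affected so carries S and received s from III-2 (ss), so IV-1 is Ss.

Ss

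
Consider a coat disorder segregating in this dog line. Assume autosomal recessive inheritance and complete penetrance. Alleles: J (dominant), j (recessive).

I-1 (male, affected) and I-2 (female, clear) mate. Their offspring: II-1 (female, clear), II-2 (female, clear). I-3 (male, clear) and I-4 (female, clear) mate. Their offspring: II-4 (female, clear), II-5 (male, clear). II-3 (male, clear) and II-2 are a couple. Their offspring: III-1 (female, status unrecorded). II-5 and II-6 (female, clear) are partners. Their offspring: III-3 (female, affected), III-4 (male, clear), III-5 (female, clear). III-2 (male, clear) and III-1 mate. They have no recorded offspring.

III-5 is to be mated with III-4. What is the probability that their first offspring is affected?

1/9

II-5 is clear so carries J and passed j to III-3 (jj), so II-5 is Jj.
II-6 is clear so carries J and passed j to III-3 (jj), so II-6 is Jj.
III-5 is a clear offspring of II-5 (Jj) × II-6 (Jj), whose cross gives 1/4 JJ : 1/2 Jj : 1/4 jj; conditioning on being clear, III-5 is JJ with probability 1/3, Jj with probability 2/3.
III-4 is a clear offspring of II-5 (Jj) × II-6 (Jj), whose cross gives 1/4 JJ : 1/2 Jj : 1/4 jj; conditioning on being clear, III-4 is JJ with probability 1/3, Jj with probability 2/3.
Summing over parental genotype combinations, P(offspring is affected) = 4/9·1/4 = 1/9.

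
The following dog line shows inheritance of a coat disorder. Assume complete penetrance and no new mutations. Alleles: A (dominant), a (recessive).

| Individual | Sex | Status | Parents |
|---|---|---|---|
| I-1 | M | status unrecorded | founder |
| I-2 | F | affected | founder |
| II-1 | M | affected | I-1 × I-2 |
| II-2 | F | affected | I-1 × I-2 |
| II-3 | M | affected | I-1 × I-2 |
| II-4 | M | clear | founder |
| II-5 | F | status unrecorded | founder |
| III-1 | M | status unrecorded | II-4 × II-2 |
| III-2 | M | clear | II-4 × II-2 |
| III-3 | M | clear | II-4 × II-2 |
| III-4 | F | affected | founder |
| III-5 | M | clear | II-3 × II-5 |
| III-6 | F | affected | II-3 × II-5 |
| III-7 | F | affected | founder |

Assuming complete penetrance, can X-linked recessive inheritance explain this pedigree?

Under X-linked recessive, III-2 (clear, male) cannot arise from II-4 (clear) × II-2 (affected).

No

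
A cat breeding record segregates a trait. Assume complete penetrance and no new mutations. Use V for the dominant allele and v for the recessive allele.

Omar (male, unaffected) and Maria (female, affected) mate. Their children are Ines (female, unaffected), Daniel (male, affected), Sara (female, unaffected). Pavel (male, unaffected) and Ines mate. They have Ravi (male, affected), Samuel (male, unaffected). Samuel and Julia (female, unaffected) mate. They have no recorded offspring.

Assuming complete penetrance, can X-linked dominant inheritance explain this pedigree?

Under X-linked dominant, Ravi (affected, male) cannot arise from Pavel (unaffected) × Ines (unaffected).

No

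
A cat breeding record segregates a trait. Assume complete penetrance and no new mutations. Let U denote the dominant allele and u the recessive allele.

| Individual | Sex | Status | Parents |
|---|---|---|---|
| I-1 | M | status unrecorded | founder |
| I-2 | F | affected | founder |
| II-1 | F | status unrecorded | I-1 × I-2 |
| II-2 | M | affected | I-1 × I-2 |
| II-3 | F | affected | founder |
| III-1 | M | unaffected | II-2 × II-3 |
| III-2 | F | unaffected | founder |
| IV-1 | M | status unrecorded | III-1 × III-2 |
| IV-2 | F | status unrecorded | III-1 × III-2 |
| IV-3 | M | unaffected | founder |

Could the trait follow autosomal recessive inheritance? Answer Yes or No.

Under autosomal recessive, III-1 (unaffected, male) cannot arise from II-2 (affected) × II-3 (affected).

No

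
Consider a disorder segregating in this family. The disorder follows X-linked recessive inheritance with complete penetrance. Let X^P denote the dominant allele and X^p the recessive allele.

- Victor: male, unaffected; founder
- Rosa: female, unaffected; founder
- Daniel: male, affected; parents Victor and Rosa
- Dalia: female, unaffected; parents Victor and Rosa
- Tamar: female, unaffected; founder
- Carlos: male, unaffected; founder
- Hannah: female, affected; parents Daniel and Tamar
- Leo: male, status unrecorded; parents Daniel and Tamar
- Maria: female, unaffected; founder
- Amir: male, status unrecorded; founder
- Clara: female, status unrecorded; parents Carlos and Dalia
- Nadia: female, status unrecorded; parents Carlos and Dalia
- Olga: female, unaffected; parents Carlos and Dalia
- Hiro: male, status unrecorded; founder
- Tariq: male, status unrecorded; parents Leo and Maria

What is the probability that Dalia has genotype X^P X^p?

Victor is unaffected, so Victor is X^P Y.
Rosa is unaffected so carries P and passed p to Daniel (X^p Y), so Rosa is X^P X^p.
Their cross gives offspring ratios 1/2 X^P X^P : 1/2 X^P X^p. Conditioning on Dalia being unaffected, P(X^P X^p) = 1/2 / 1 = 1/2 before taking Dalia's own offspring into account.
Carlos is unaffected, so Carlos is X^P Y.
Dalia's offspring (Clara, Nadia, Olga) would show their recorded status with the same probability whether Dalia is X^P X^p or X^P X^P, so they carry no information and P(X^P X^p) = 1/2.

1/2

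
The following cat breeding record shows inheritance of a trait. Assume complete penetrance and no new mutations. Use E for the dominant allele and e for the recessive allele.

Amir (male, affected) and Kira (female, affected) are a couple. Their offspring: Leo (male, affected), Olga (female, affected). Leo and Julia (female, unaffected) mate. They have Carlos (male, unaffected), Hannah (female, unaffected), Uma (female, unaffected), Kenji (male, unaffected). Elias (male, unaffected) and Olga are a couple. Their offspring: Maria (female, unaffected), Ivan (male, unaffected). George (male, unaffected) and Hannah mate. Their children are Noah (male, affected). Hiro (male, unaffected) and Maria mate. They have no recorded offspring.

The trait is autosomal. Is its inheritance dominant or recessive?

recessive

George and Hannah are both unaffected yet have an affected child Noah. Under dominance, an affected child requires at least one affected parent, so the trait cannot be dominant.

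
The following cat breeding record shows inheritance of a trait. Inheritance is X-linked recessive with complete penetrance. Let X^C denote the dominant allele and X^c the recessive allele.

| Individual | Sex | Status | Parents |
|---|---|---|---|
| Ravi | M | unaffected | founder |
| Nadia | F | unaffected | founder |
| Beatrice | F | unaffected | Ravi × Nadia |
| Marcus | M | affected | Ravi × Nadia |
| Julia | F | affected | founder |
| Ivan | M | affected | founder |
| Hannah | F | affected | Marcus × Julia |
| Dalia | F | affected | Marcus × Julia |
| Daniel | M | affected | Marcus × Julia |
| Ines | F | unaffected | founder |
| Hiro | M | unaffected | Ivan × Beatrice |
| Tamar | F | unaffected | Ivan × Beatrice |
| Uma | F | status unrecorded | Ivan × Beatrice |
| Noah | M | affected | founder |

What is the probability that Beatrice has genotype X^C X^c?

Ravi is unaffected, so Ravi is X^C Y.
Nadia is unaffected so carries C and passed c to Marcus (X^c Y), so Nadia is X^C X^c.
Their cross gives offspring ratios 1/2 X^C X^C : 1/2 X^C X^c. Conditioning on Beatrice being unaffected, P(X^C X^c) = 1/2 / 1 = 1/2 before taking Beatrice's own offspring into account.
Ivan is affected, so Ivan is X^c Y.
Now use Beatrice's offspring. Probability of each recorded status — unaffected son Hiro: 1/2 if Beatrice is X^C X^c, 1 if X^C X^C; unaffected daughter Tamar: 1/2 if Beatrice is X^C X^c, 1 if X^C X^C. (Uma: equally likely either way, so uninformative.)
Bayes: P(X^C X^c) = 1/2·1/4 / (1/2·1/4 + 1/2·1) = 1/5.

1/5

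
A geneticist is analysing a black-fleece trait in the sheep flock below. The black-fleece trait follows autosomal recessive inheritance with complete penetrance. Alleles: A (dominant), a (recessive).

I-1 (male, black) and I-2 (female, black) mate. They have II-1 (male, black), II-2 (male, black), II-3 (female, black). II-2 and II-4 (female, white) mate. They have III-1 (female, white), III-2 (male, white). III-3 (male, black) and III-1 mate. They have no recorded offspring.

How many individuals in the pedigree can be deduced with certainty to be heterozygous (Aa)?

Obligate heterozygotes: III-1 is white so carries A and received a from II-2 (aa), so III-1 is Aa; III-2 is white so carries A and received a from II-2 (aa), so III-2 is Aa.
Every other individual is either homozygous by phenotype or has at least one consistent homozygous assignment, so the count is 2.

2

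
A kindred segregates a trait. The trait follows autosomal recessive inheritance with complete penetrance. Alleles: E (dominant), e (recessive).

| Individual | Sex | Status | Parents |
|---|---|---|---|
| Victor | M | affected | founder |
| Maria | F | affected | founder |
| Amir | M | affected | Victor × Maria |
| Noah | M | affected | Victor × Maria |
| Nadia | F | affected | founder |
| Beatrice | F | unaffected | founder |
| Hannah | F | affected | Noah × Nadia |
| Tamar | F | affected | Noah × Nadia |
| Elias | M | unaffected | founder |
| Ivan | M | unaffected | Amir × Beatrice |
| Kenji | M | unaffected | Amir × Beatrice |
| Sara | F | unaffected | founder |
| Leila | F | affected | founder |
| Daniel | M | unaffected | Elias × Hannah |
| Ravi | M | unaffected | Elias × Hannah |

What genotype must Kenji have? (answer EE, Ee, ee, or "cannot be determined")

Ee

From phenotype alone, Kenji is EE or Ee.
Kenji is unaffected so carries E and received e from Amir (ee), so Kenji is Ee.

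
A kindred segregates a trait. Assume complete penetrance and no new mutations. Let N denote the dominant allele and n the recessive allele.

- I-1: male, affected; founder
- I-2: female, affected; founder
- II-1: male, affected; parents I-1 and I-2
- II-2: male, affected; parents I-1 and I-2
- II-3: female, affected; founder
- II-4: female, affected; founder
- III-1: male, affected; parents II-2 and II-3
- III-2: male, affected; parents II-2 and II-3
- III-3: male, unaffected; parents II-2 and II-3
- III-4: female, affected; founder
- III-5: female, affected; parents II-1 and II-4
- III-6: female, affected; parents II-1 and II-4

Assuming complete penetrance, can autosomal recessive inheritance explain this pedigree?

No

Under autosomal recessive, III-3 (unaffected, male) cannot arise from II-2 (affected) × II-3 (affected).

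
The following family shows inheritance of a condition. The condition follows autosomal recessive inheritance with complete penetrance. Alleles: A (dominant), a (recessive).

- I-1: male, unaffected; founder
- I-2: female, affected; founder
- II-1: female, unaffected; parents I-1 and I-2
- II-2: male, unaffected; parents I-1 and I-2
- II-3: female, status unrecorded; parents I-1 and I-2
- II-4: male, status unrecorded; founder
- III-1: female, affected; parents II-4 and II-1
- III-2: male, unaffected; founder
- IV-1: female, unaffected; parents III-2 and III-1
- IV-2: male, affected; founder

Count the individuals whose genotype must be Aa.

3

Obligate heterozygotes: II-1 is unaffected so carries A and received a from I-2 (aa), so II-1 is Aa; II-2 is unaffected so carries A and received a from I-2 (aa), so II-2 is Aa; IV-1 is unaffected so carries A and received a from III-1 (aa), so IV-1 is Aa.
Every other individual is either homozygous by phenotype or has at least one consistent homozygous assignment, so the count is 3.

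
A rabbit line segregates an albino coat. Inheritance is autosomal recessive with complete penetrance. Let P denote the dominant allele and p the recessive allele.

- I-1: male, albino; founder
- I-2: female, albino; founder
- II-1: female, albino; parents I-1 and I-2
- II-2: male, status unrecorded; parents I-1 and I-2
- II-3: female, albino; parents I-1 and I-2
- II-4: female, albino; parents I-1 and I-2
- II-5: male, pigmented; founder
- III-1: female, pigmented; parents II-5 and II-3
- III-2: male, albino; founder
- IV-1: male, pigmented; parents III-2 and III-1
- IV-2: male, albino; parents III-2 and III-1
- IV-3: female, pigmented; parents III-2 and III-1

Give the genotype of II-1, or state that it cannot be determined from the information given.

pp

II-1 is albino, so II-1 is pp.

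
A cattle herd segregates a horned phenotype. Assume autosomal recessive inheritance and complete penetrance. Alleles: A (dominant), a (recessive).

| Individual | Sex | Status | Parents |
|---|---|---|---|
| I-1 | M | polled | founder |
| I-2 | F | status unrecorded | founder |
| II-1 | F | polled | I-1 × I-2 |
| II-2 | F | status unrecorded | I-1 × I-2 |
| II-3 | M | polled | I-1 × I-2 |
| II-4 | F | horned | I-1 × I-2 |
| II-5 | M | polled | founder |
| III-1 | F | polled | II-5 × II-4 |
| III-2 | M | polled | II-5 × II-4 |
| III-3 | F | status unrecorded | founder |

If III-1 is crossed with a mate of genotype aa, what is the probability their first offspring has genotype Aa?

III-1 is polled so carries A and received a from II-4 (aa), so III-1 is Aa.
The cross gives 1/2 Aa : 1/2 aa, so P(offspring has genotype Aa) = 1/2.

1/2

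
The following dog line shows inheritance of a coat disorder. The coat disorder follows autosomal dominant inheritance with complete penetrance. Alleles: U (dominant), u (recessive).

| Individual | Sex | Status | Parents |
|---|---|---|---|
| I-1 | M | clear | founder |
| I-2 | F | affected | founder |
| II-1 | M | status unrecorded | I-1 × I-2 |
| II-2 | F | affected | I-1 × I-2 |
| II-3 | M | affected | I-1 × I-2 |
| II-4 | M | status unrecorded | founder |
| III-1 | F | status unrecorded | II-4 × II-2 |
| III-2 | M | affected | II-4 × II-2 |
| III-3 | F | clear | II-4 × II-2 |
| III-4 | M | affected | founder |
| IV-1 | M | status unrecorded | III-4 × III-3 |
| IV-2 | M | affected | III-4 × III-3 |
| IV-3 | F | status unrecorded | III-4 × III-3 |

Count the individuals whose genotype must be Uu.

3

Obligate heterozygotes: II-2 is affected so carries U and received u from I-1 (uu), so II-2 is Uu; II-3 is affected so carries U and received u from I-1 (uu), so II-3 is Uu; IV-2 is affected so carries U and received u from III-3 (uu), so IV-2 is Uu.
Every other individual is either homozygous by phenotype or has at least one consistent homozygous assignment, so the count is 3.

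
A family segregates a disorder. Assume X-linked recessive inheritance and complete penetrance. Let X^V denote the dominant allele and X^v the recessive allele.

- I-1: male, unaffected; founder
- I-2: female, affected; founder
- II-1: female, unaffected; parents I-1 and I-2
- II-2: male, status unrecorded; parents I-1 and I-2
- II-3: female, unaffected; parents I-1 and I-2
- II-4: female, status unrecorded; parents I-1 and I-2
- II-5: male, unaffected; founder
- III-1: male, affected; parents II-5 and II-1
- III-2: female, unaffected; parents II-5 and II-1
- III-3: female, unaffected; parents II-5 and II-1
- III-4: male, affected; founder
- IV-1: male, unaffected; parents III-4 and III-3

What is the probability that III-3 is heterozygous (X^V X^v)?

II-5 is unaffected, so II-5 is X^V Y.
II-1 is unaffected so carries V and received v from I-2 (X^v X^v), so II-1 is X^V X^v.
Their cross gives offspring ratios 1/2 X^V X^V : 1/2 X^V X^v. Conditioning on III-3 being unaffected, P(X^V X^v) = 1/2 / 1 = 1/2 before taking III-3's own offspring into account.
III-4 is affected, so III-4 is X^v Y.
Now use III-3's offspring. Probability of each recorded status — unaffected son IV-1: 1/2 if III-3 is X^V X^v, 1 if X^V X^V.
Bayes: P(X^V X^v) = 1/2·1/2 / (1/2·1/2 + 1/2·1) = 1/3.

1/3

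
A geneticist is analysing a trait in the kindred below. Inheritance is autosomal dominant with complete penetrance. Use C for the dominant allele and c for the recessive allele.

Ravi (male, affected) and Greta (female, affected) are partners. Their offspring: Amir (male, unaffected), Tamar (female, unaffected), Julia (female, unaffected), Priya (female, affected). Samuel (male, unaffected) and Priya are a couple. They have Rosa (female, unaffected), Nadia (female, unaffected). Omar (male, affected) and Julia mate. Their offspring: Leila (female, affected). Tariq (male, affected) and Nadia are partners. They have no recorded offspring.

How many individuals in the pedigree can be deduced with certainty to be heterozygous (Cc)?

4

Obligate heterozygotes: Ravi is affected so carries C and passed c to Amir (cc), so Ravi is Cc; Greta is affected so carries C and passed c to Amir (cc), so Greta is Cc; Priya is affected so carries C and passed c to Rosa (cc), so Priya is Cc; Leila is affected so carries C and received c from Julia (cc), so Leila is Cc.
Every other individual is either homozygous by phenotype or has at least one consistent homozygous assignment, so the count is 4.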